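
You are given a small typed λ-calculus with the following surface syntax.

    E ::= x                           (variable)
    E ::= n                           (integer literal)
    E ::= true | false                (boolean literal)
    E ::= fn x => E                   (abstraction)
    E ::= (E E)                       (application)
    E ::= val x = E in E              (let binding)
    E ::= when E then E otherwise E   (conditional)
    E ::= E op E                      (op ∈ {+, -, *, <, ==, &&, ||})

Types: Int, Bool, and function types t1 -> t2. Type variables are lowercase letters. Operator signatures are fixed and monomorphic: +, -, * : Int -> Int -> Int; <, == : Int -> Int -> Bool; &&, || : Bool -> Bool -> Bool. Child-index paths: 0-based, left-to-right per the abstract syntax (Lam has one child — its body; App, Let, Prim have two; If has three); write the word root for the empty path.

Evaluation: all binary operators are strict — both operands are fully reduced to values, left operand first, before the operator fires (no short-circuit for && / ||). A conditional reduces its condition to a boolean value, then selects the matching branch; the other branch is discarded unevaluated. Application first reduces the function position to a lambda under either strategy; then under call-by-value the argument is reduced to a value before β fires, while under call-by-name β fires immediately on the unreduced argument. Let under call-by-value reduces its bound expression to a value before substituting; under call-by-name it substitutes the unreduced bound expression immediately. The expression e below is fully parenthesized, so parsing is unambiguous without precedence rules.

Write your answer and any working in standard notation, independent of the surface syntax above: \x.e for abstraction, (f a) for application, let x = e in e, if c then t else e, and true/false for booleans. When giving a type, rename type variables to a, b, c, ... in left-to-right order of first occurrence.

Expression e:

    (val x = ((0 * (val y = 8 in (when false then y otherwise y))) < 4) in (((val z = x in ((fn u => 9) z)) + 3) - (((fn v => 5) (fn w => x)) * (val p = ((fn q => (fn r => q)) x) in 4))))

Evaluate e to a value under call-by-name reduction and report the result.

Trace:
step 0: (let x = ((0 * (let y = 8 in (if false then y else y))) < 4) in (((let z = x in ((\u.9) z)) + 3) - (((\v.5) (\w.x)) * (let p = ((\q.(\r.q)) x) in 4))))
step 1: [let@root] (((let z = ((0 * (let y = 8 in (if false then y else y))) < 4) in ((\u.9) z)) + 3) - (((\v.5) (\w.((0 * (let y = 8 in (if false then y else y))) < 4))) * (let p = ((\q.(\r.q)) ((0 * (let y = 8 in (if false then y else y))) < 4)) in 4)))
step 2: [let@0.0] ((((\u.9) ((0 * (let y = 8 in (if false then y else y))) < 4)) + 3) - (((\v.5) (\w.((0 * (let y = 8 in (if false then y else y))) < 4))) * (let p = ((\q.(\r.q)) ((0 * (let y = 8 in (if false then y else y))) < 4)) in 4)))
step 3: [beta@0.0] ((9 + 3) - (((\v.5) (\w.((0 * (let y = 8 in (if false then y else y))) < 4))) * (let p = ((\q.(\r.q)) ((0 * (let y = 8 in (if false then y else y))) < 4)) in 4)))
step 4: [delta@0] (12 - (((\v.5) (\w.((0 * (let y = 8 in (if false then y else y))) < 4))) * (let p = ((\q.(\r.q)) ((0 * (let y = 8 in (if false then y else y))) < 4)) in 4)))
step 5: [beta@1.0] (12 - (5 * (let p = ((\q.(\r.q)) ((0 * (let y = 8 in (if false then y else y))) < 4)) in 4)))
step 6: [let@1.1] (12 - (5 * 4))
step 7: [delta@1] (12 - 20)
step 8: [delta@root] -8

Answer: -8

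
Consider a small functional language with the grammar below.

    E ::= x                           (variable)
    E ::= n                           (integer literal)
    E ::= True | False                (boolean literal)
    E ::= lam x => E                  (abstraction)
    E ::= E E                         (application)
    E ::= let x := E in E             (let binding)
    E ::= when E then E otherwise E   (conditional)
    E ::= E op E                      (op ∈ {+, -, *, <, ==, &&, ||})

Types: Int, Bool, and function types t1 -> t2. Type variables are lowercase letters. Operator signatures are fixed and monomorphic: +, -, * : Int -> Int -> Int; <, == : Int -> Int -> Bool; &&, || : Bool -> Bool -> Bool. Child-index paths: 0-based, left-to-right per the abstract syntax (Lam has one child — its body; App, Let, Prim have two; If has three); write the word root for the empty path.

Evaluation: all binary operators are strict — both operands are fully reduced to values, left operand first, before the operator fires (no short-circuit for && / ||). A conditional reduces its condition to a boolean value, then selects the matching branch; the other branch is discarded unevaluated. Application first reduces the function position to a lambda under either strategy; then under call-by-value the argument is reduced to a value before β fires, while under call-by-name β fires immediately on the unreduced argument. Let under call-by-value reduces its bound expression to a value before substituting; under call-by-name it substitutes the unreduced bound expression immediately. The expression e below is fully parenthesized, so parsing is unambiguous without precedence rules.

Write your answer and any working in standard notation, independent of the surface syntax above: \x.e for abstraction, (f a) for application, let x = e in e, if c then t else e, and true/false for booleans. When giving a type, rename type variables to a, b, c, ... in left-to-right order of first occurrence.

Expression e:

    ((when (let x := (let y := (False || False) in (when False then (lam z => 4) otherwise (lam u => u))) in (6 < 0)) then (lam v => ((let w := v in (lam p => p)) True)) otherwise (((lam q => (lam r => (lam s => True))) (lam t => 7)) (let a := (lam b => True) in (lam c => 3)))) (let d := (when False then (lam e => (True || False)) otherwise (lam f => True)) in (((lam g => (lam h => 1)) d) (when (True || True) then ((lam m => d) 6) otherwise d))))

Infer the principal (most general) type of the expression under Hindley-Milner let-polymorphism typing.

Derivation:
  unify Bool ~ Bool
  unify Bool ~ Bool
let y : Bool
  unify Bool ~ Bool
\z._ : a -> Int
u : b
\u._ : b -> b
  unify a -> Int ~ b -> b
  unify a ~ b
  unify Int ~ b
let x : Int -> Int
  unify Int ~ Int
  unify Int ~ Int
  unify Bool ~ Bool
v : c
let w : c
p : d
\p._ : d -> d
  unify d -> d ~ Bool -> e
  unify d ~ Bool
  unify Bool ~ e
_ _ : Bool
\v._ : c -> Bool
\s._ : h -> Bool
\r._ : g -> h -> Bool
\q._ : f -> g -> h -> Bool
\t._ : i -> Int
  unify f -> g -> h -> Bool ~ (i -> Int) -> j
  unify f ~ i -> Int
  unify g -> h -> Bool ~ j
_ _ : g -> h -> Bool
\b._ : k -> Bool
let a : forall. k -> Bool
\c._ : l -> Int
  unify g -> h -> Bool ~ (l -> Int) -> m
  unify g ~ l -> Int
  unify h -> Bool ~ m
_ _ : h -> Bool
  unify c -> Bool ~ h -> Bool
  unify c ~ h
  unify Bool ~ Bool
  unify Bool ~ Bool
  unify Bool ~ Bool
  unify Bool ~ Bool
\e._ : n -> Bool
\f._ : o -> Bool
  unify n -> Bool ~ o -> Bool
  unify n ~ o
  unify Bool ~ Bool
let d : forall. o -> Bool
\h._ : q -> Int
\g._ : p -> q -> Int
d : r -> Bool
  unify p -> q -> Int ~ (r -> Bool) -> s
  unify p ~ r -> Bool
  unify q -> Int ~ s
_ _ : q -> Int
  unify Bool ~ Bool
  unify Bool ~ Bool
  unify Bool ~ Bool
d : u -> Bool
\m._ : t -> u -> Bool
  unify t -> u -> Bool ~ Int -> v
  unify t ~ Int
  unify u -> Bool ~ v
_ _ : u -> Bool
d : w -> Bool
  unify u -> Bool ~ w -> Bool
  unify u ~ w
  unify Bool ~ Bool
  unify q -> Int ~ (w -> Bool) -> x
  unify q ~ w -> Bool
  unify Int ~ x
_ _ : Int
  unify h -> Bool ~ Int -> y
  unify h ~ Int
  unify Bool ~ y
_ _ : Bool

Answer: Bool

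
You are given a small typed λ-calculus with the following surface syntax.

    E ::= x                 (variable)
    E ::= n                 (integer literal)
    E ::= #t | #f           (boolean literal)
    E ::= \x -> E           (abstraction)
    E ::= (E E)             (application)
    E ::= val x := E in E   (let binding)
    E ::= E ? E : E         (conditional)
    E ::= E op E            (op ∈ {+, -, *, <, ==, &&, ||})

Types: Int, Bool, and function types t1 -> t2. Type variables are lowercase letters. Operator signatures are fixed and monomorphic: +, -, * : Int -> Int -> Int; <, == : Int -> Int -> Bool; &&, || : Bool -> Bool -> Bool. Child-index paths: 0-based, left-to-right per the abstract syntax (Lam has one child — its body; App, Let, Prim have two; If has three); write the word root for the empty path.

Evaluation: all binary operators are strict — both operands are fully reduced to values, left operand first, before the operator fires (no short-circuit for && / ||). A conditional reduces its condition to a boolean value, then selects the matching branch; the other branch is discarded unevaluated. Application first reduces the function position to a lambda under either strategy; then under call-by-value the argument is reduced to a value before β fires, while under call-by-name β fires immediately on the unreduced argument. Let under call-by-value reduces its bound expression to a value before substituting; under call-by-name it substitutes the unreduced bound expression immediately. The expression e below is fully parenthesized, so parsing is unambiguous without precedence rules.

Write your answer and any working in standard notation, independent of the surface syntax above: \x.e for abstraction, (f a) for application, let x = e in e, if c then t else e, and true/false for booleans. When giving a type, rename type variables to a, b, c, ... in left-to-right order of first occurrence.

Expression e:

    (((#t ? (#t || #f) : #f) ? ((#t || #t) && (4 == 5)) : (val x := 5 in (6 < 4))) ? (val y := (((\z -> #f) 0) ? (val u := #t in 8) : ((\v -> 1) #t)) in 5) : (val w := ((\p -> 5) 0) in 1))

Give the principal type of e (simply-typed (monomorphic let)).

Working:
  unify Bool ~ Bool
  unify Bool ~ Bool
  unify Bool ~ Bool
  unify Bool ~ Bool
  unify Bool ~ Bool
  unify Bool ~ Bool
  unify Bool ~ Bool
  unify Bool ~ Bool
  unify Int ~ Int
  unify Int ~ Int
  unify Bool ~ Bool
let x : Int
  unify Int ~ Int
  unify Int ~ Int
  unify Bool ~ Bool
  unify Bool ~ Bool
\z._ : a -> Bool
  unify a -> Bool ~ Int -> b
  unify a ~ Int
  unify Bool ~ b
_ _ : Bool
  unify Bool ~ Bool
let u : Bool
\v._ : c -> Int
  unify c -> Int ~ Bool -> d
  unify c ~ Bool
  unify Int ~ d
_ _ : Int
  unify Int ~ Int
let y : Int
\p._ : e -> Int
  unify e -> Int ~ Int -> f
  unify e ~ Int
  unify Int ~ f
_ _ : Int
let w : Int
  unify Int ~ Int

Answer: Int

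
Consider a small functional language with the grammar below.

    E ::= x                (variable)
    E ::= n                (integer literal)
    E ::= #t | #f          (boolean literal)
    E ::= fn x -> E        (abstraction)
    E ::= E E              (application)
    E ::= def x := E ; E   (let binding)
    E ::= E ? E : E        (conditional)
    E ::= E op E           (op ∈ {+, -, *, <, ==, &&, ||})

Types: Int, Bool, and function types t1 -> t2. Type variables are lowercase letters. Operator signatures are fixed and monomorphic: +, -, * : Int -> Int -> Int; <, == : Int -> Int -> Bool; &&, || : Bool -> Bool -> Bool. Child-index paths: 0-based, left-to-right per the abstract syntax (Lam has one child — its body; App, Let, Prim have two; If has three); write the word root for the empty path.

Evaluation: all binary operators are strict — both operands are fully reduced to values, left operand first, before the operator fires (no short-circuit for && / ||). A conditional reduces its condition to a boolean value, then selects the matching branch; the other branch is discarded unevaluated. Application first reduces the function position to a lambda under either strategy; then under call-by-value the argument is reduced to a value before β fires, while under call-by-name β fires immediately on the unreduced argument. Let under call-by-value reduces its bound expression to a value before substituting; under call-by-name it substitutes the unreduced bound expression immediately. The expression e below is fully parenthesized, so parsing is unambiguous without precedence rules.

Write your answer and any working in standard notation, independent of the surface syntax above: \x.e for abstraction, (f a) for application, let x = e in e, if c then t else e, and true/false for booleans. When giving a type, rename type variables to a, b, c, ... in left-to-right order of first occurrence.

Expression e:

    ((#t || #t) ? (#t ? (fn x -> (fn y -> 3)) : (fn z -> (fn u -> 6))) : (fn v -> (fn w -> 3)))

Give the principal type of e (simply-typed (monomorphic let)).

Answer: a -> b -> Int

Trace:
  unify Bool ~ Bool
  unify Bool ~ Bool
  unify Bool ~ Bool
  unify Bool ~ Bool
\y._ : b -> Int
\x._ : a -> b -> Int
\u._ : d -> Int
\z._ : c -> d -> Int
  unify a -> b -> Int ~ c -> d -> Int
  unify a ~ c
  unify b -> Int ~ d -> Int
  unify b ~ d
  unify Int ~ Int
\w._ : f -> Int
\v._ : e -> f -> Int
  unify c -> d -> Int ~ e -> f -> Int
  unify c ~ e
  unify d -> Int ~ f -> Int
  unify d ~ f
  unify Int ~ Int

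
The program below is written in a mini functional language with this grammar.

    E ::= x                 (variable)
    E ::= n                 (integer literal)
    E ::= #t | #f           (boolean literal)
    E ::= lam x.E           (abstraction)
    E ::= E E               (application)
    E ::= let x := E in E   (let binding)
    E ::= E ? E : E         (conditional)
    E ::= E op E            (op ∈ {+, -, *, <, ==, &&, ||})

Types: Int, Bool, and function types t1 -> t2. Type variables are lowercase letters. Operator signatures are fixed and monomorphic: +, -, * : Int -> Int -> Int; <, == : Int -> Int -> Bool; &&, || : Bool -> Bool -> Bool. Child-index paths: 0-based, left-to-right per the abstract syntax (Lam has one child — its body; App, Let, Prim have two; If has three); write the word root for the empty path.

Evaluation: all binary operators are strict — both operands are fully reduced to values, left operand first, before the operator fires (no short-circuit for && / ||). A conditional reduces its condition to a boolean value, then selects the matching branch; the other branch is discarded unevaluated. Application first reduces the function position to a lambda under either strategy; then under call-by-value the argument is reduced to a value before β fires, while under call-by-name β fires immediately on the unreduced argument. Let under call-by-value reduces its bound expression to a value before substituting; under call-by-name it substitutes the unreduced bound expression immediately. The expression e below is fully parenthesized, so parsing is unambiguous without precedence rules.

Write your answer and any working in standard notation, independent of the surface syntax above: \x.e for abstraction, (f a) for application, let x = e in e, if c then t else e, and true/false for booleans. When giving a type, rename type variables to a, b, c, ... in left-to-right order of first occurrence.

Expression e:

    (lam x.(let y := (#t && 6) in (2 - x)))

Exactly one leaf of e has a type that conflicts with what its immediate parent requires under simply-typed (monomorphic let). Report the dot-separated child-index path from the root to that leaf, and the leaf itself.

Answer: 0.0.1 : 6

Trace:
  unify Bool ~ Bool
  unify Int ~ Bool
  FAIL: mismatch Int ~ Bool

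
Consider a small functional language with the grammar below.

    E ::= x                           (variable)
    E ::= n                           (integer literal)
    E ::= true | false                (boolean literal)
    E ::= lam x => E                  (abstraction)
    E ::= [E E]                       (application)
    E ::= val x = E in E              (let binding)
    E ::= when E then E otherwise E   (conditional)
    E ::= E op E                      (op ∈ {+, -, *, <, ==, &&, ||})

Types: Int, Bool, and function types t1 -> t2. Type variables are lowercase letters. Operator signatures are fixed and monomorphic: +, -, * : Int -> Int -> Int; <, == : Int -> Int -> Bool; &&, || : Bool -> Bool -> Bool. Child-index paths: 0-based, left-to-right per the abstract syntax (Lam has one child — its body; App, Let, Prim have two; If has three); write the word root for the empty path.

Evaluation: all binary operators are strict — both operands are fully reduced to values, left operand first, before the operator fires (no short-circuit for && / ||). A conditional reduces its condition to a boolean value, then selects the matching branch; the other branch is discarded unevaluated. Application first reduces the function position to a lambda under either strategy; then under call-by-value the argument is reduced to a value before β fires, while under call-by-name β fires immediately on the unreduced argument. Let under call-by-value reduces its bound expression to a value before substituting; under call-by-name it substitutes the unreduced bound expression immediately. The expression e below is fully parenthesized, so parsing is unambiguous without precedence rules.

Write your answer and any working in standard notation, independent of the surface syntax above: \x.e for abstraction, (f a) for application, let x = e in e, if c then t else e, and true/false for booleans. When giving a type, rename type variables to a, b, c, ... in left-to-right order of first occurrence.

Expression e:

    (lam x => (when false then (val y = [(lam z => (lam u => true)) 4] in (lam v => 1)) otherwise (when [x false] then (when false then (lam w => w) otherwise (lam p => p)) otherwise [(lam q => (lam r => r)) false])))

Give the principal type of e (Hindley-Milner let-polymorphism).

Derivation:
  unify Bool ~ Bool
\u._ : c -> Bool
\z._ : b -> c -> Bool
  unify b -> c -> Bool ~ Int -> d
  unify b ~ Int
  unify c -> Bool ~ d
_ _ : c -> Bool
let y : forall. c -> Bool
\v._ : e -> Int
x : a
  unify a ~ Bool -> f
_ _ : f
  unify f ~ Bool
  unify Bool ~ Bool
w : g
\w._ : g -> g
p : h
\p._ : h -> h
  unify g -> g ~ h -> h
  unify g ~ h
  unify h ~ h
r : j
\r._ : j -> j
\q._ : i -> j -> j
  unify i -> j -> j ~ Bool -> k
  unify i ~ Bool
  unify j -> j ~ k
_ _ : j -> j
  unify h -> h ~ j -> j
  unify h ~ j
  unify j ~ j
  unify e -> Int ~ j -> j
  unify e ~ j
  unify Int ~ j
\x._ : (Bool -> Bool) -> Int -> Int

Answer: (Bool -> Bool) -> Int -> Int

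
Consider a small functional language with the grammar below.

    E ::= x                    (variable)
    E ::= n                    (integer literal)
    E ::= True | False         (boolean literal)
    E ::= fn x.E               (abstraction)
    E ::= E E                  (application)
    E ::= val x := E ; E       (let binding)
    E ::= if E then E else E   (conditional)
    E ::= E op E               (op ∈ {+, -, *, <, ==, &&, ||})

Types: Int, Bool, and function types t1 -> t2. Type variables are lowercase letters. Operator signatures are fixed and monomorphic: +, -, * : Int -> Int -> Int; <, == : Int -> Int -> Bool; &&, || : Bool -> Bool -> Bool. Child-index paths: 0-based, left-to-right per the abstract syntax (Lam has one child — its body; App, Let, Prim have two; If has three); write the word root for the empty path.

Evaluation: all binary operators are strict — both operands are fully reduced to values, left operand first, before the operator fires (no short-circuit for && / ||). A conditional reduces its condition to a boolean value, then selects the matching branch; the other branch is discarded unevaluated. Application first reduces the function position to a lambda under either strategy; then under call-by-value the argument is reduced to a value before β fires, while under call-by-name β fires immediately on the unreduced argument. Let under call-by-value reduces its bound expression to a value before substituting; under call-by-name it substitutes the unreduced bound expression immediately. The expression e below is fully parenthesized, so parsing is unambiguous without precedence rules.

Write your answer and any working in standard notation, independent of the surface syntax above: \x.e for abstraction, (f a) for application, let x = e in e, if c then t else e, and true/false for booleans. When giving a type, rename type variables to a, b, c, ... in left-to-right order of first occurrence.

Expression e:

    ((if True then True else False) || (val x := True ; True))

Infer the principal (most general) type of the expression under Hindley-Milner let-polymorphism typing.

Answer: Bool

Working:
  unify Bool ~ Bool
  unify Bool ~ Bool
  unify Bool ~ Bool
let x : Bool
  unify Bool ~ Bool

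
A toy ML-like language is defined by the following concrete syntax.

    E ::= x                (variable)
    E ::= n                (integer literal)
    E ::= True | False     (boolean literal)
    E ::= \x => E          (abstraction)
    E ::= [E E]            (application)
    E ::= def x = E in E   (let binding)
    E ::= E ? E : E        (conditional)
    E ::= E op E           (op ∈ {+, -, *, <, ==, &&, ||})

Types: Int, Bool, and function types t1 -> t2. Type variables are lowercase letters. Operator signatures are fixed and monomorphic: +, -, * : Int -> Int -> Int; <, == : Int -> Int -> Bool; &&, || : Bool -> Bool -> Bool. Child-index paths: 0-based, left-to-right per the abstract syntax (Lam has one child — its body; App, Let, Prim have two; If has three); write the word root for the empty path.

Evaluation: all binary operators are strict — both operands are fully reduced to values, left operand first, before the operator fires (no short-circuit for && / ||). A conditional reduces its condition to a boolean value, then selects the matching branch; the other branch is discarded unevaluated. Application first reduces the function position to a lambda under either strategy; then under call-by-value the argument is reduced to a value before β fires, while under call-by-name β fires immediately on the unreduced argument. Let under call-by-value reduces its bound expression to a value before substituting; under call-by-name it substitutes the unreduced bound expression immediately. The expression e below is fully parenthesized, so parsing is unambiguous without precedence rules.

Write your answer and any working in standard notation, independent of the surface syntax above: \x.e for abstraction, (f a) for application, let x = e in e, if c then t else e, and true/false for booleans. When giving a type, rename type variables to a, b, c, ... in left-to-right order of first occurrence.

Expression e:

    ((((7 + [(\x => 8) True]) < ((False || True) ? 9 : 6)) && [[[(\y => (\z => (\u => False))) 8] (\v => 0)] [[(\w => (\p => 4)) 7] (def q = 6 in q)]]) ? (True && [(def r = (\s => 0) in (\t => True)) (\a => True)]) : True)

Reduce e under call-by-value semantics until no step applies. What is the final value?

Trace:
step 0: (if (((7 + ((\x.8) true)) < (if (false || true) then 9 else 6)) && ((((\y.(\z.(\u.false))) 8) (\v.0)) (((\w.(\p.4)) 7) (let q = 6 in q)))) then (true && ((let r = (\s.0) in (\t.true)) (\a.true))) else true)
step 1: [beta@0.0.0.1] (if (((7 + 8) < (if (false || true) then 9 else 6)) && ((((\y.(\z.(\u.false))) 8) (\v.0)) (((\w.(\p.4)) 7) (let q = 6 in q)))) then (true && ((let r = (\s.0) in (\t.true)) (\a.true))) else true)
step 2: [delta@0.0.0] (if ((15 < (if (false || true) then 9 else 6)) && ((((\y.(\z.(\u.false))) 8) (\v.0)) (((\w.(\p.4)) 7) (let q = 6 in q)))) then (true && ((let r = (\s.0) in (\t.true)) (\a.true))) else true)
step 3: [delta@0.0.1.0] (if ((15 < (if true then 9 else 6)) && ((((\y.(\z.(\u.false))) 8) (\v.0)) (((\w.(\p.4)) 7) (let q = 6 in q)))) then (true && ((let r = (\s.0) in (\t.true)) (\a.true))) else true)
step 4: [if@0.0.1] (if ((15 < 9) && ((((\y.(\z.(\u.false))) 8) (\v.0)) (((\w.(\p.4)) 7) (let q = 6 in q)))) then (true && ((let r = (\s.0) in (\t.true)) (\a.true))) else true)
step 5: [delta@0.0] (if (false && ((((\y.(\z.(\u.false))) 8) (\v.0)) (((\w.(\p.4)) 7) (let q = 6 in q)))) then (true && ((let r = (\s.0) in (\t.true)) (\a.true))) else true)
step 6: [beta@0.1.0.0] (if (false && (((\z.(\u.false)) (\v.0)) (((\w.(\p.4)) 7) (let q = 6 in q)))) then (true && ((let r = (\s.0) in (\t.true)) (\a.true))) else true)
step 7: [beta@0.1.0] (if (false && ((\u.false) (((\w.(\p.4)) 7) (let q = 6 in q)))) then (true && ((let r = (\s.0) in (\t.true)) (\a.true))) else true)
step 8: [beta@0.1.1.0] (if (false && ((\u.false) ((\p.4) (let q = 6 in q)))) then (true && ((let r = (\s.0) in (\t.true)) (\a.true))) else true)
step 9: [let@0.1.1.1] (if (false && ((\u.false) ((\p.4) 6))) then (true && ((let r = (\s.0) in (\t.true)) (\a.true))) else true)
step 10: [beta@0.1.1] (if (false && ((\u.false) 4)) then (true && ((let r = (\s.0) in (\t.true)) (\a.true))) else true)
step 11: [beta@0.1] (if (false && false) then (true && ((let r = (\s.0) in (\t.true)) (\a.true))) else true)
step 12: [delta@0] (if false then (true && ((let r = (\s.0) in (\t.true)) (\a.true))) else true)
step 13: [if@root] true

Answer: true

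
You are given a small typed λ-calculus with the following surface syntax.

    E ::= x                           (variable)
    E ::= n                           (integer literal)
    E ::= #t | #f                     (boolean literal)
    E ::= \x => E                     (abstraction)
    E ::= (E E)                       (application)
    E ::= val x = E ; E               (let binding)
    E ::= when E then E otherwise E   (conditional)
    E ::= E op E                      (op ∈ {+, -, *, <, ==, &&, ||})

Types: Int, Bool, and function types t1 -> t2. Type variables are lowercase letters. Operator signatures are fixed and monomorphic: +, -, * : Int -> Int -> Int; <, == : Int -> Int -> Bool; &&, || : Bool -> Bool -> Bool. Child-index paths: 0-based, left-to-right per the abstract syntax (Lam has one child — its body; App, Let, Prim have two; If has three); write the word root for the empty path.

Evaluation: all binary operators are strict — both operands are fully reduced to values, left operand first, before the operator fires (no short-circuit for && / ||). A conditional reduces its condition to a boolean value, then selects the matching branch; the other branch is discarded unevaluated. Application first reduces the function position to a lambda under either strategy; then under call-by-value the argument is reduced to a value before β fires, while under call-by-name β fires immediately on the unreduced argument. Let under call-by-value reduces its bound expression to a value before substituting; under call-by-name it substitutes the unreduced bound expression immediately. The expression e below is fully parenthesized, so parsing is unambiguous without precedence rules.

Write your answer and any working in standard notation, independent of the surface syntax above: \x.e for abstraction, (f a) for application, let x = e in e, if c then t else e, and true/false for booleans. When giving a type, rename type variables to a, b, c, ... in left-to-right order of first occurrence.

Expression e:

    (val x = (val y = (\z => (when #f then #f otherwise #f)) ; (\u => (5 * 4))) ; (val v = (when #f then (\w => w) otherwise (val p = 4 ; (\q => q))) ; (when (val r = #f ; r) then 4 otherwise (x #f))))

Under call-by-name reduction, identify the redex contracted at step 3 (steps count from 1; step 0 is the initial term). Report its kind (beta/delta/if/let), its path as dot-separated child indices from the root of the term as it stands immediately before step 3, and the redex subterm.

Answer: let at 0 : (let r = false in r)

Derivation:
step 0: (let x = (let y = (\z.(if false then false else false)) in (\u.(5 * 4))) in (let v = (if false then (\w.w) else (let p = 4 in (\q.q))) in (if (let r = false in r) then 4 else (x false))))
step 1: [let@root] (let v = (if false then (\w.w) else (let p = 4 in (\q.q))) in (if (let r = false in r) then 4 else ((let y = (\z.(if false then false else false)) in (\u.(5 * 4))) false)))
step 2: [let@root] (if (let r = false in r) then 4 else ((let y = (\z.(if false then false else false)) in (\u.(5 * 4))) false))
step 3: [let@0] (if false then 4 else ((let y = (\z.(if false then false else false)) in (\u.(5 * 4))) false))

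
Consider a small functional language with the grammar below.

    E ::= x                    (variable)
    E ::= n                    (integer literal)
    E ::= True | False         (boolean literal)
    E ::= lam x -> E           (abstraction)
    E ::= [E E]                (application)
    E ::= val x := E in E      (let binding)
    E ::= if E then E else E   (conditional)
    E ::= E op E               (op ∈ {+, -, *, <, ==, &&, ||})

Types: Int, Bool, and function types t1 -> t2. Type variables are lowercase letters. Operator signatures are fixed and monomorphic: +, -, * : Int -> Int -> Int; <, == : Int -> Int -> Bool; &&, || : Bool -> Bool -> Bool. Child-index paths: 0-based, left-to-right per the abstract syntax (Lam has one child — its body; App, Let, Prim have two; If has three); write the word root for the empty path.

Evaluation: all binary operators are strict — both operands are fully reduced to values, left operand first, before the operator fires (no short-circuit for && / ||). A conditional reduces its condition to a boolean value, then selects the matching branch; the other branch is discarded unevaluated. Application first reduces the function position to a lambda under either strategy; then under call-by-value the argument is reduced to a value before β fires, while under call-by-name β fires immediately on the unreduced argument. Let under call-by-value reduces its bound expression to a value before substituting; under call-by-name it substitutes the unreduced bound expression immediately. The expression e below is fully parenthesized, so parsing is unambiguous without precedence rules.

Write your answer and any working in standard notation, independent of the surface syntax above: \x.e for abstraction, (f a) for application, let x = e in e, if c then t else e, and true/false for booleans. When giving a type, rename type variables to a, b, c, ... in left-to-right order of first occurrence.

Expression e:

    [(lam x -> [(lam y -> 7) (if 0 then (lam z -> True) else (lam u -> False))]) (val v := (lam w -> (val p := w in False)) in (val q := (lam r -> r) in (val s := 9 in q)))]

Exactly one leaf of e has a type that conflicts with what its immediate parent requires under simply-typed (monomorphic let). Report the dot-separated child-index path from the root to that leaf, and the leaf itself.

Answer: 0.0.1.0 : 0

Working:
\y._ : b -> Int
  unify Int ~ Bool
  FAIL: mismatch Int ~ Bool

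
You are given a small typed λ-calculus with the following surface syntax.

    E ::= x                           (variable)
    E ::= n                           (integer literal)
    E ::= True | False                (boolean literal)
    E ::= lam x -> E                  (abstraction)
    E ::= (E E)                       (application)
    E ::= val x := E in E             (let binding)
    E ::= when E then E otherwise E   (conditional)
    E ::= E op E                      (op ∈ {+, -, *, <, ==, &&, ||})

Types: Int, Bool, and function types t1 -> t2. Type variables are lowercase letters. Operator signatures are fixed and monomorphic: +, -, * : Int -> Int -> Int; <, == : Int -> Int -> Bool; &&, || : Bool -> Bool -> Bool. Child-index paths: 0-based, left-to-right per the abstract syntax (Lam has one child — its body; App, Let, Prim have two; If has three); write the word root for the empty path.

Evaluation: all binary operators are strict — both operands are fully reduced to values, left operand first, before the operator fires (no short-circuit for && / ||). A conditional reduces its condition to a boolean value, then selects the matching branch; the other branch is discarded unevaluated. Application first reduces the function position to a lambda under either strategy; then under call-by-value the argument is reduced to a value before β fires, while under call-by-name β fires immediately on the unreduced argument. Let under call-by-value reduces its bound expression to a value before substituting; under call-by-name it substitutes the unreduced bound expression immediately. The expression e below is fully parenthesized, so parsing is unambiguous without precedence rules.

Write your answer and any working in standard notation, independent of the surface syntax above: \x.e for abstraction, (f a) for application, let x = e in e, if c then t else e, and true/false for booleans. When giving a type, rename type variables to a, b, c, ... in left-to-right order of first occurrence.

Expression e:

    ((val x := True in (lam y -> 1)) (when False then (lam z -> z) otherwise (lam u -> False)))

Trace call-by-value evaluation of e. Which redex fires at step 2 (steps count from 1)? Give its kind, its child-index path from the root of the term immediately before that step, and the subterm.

Working:
step 0: ((let x = true in (\y.1)) (if false then (\z.z) else (\u.false)))
step 1: [let@0] ((\y.1) (if false then (\z.z) else (\u.false)))
step 2: [if@1] ((\y.1) (\u.false))

Answer: if at 1 : (if false then (\z.z) else (\u.false))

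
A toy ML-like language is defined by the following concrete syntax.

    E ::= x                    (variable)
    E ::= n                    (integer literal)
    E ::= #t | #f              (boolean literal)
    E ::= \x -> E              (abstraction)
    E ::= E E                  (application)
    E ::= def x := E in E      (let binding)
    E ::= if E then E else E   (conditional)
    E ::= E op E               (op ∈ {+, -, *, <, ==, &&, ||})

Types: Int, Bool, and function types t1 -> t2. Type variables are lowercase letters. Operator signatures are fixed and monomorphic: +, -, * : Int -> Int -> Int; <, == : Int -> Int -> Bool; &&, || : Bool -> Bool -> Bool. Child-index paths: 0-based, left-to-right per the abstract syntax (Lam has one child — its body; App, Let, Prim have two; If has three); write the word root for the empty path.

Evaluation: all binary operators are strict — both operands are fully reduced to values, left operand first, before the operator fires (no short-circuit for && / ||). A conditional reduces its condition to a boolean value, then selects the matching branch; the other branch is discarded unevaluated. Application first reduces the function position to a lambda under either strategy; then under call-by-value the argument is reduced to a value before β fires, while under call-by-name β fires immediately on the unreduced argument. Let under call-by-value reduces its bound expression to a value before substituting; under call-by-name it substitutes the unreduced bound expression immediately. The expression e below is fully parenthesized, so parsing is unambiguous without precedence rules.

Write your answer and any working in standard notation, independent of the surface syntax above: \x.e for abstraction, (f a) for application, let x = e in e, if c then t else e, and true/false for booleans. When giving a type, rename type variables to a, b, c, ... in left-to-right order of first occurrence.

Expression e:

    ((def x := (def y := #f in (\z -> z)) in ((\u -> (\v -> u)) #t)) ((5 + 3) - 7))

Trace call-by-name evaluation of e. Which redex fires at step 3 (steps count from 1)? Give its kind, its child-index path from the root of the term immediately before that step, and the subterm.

Answer: beta at root : ((\v.true) ((5 + 3) - 7))

Working:
step 0: ((let x = (let y = false in (\z.z)) in ((\u.(\v.u)) true)) ((5 + 3) - 7))
step 1: [let@0] (((\u.(\v.u)) true) ((5 + 3) - 7))
step 2: [beta@0] ((\v.true) ((5 + 3) - 7))
step 3: [beta@root] true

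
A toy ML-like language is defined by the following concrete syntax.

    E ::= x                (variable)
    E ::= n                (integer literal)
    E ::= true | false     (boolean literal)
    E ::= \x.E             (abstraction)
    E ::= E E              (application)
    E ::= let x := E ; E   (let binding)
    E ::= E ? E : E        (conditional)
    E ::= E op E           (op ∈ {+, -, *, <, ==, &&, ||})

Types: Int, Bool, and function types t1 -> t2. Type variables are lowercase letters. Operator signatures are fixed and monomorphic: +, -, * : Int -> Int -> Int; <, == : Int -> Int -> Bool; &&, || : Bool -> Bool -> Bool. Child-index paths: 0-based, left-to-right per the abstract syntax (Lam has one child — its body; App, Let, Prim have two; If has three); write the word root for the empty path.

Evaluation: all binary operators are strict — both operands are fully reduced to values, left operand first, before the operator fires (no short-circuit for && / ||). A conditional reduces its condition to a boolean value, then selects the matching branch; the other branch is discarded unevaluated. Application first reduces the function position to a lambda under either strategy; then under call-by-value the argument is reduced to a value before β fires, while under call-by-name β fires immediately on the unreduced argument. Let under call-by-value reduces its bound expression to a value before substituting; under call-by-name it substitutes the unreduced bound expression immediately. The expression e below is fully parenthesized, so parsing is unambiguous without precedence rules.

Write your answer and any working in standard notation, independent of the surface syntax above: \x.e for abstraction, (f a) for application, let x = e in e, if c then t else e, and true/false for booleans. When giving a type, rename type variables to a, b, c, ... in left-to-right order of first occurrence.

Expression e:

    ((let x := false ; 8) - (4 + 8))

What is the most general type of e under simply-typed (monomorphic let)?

Answer: Int

Trace:
let x : Bool
  unify Int ~ Int
  unify Int ~ Int
  unify Int ~ Int
  unify Int ~ Int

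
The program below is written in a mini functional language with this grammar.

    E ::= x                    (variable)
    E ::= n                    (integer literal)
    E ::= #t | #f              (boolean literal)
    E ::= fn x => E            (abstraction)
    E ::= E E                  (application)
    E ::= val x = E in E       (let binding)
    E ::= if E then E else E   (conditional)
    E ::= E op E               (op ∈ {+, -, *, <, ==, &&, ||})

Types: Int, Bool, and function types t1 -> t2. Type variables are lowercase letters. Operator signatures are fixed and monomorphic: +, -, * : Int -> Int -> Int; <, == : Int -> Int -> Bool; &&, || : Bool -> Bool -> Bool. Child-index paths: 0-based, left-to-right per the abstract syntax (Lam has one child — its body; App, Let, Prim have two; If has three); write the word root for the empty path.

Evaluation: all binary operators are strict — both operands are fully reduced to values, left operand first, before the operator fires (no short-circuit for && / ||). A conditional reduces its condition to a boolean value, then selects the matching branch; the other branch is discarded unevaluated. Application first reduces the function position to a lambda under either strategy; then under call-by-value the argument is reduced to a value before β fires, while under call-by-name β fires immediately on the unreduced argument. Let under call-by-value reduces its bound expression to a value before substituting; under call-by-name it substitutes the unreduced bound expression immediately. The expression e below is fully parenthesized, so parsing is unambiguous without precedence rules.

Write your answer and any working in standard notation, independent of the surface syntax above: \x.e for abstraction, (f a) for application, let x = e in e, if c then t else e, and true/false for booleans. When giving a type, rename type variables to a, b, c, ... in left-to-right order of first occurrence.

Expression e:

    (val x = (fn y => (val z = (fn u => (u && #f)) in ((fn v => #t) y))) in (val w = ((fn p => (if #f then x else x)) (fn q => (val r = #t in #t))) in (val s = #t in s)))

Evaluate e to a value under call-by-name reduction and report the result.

Answer: true

Derivation:
step 0: (let x = (\y.(let z = (\u.(u && false)) in ((\v.true) y))) in (let w = ((\p.(if false then x else x)) (\q.(let r = true in true))) in (let s = true in s)))
step 1: [let@root] (let w = ((\p.(if false then (\y.(let z = (\u.(u && false)) in ((\v.true) y))) else (\y.(let z = (\u.(u && false)) in ((\v.true) y))))) (\q.(let r = true in true))) in (let s = true in s))
step 2: [let@root] (let s = true in s)
step 3: [let@root] true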